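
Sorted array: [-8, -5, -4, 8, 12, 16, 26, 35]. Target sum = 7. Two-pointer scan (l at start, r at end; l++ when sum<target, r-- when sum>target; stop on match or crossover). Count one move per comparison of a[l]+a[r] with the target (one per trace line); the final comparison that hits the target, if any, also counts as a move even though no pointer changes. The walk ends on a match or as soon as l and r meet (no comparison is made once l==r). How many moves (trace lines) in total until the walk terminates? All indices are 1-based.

[1,8] -8+35=27 >7 → r--
[1,7] -8+26=18 >7 → r--
[1,6] -8+16=8 >7 → r--
[1,5] -8+12=4 <7 → l++
[2,5] -5+12=7 → found

5 moves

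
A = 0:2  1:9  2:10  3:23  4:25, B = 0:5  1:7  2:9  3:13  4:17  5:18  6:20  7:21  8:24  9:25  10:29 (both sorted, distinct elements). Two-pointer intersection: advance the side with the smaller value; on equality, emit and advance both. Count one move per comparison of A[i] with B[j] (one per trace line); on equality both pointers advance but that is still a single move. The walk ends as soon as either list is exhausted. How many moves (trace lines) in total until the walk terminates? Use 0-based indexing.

13 moves

[i=0,j=0] 2<5 → i++
[i=1,j=0] 9>5 → j++
[i=1,j=1] 9>7 → j++
[i=1,j=2] 9==9 emit → i++,j++
[i=2,j=3] 10<13 → i++
[i=3,j=3] 23>13 → j++
[i=3,j=4] 23>17 → j++
[i=3,j=5] 23>18 → j++
[i=3,j=6] 23>20 → j++
[i=3,j=7] 23>21 → j++
[i=3,j=8] 23<24 → i++
[i=4,j=8] 25>24 → j++
[i=4,j=9] 25==25 emit → i++,j++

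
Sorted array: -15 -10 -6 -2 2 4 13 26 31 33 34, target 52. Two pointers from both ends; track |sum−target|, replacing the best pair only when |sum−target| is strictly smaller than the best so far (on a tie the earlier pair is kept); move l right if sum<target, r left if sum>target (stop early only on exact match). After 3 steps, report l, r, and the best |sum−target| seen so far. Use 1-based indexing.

l=4, r=11, best |Δ|=24

[1,11] -15+34=19 d=33 * → l++
[2,11] -10+34=24 d=28 * → l++
[3,11] -6+34=28 d=24 * → l++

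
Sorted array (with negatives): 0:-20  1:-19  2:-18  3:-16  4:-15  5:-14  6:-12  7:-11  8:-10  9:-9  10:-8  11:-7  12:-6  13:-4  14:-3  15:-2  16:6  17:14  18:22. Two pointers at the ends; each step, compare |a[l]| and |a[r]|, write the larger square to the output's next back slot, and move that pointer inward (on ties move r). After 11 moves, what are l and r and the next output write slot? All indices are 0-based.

l=0 r=18: |-20|<=|22| out[18]=484, r--
l=0 r=17: |-20|>|14| out[17]=400, l++
l=1 r=17: |-19|>|14| out[16]=361, l++
l=2 r=17: |-18|>|14| out[15]=324, l++
l=3 r=17: |-16|>|14| out[14]=256, l++
l=4 r=17: |-15|>|14| out[13]=225, l++
l=5 r=17: |-14|<=|14| out[12]=196, r--
l=5 r=16: |-14|>|6| out[11]=196, l++
l=6 r=16: |-12|>|6| out[10]=144, l++
l=7 r=16: |-11|>|6| out[9]=121, l++
l=8 r=16: |-10|>|6| out[8]=100, l++

l=9, r=16, next write slot=7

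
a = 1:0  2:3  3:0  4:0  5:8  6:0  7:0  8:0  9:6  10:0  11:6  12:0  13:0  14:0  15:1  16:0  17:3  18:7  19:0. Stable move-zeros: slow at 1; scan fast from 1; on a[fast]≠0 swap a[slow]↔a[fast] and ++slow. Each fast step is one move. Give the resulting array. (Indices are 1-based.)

slow=1 fast=1: a[fast]=0, fast++
slow=1 fast=2: a[fast]=3≠0 swap→a[1]=3, slow++,fast++
slow=2 fast=3: a[fast]=0, fast++
slow=2 fast=4: a[fast]=0, fast++
slow=2 fast=5: a[fast]=8≠0 swap→a[2]=8, slow++,fast++
slow=3 fast=6: a[fast]=0, fast++
slow=3 fast=7: a[fast]=0, fast++
slow=3 fast=8: a[fast]=0, fast++
slow=3 fast=9: a[fast]=6≠0 swap→a[3]=6, slow++,fast++
slow=4 fast=10: a[fast]=0, fast++
slow=4 fast=11: a[fast]=6≠0 swap→a[4]=6, slow++,fast++
slow=5 fast=12: a[fast]=0, fast++
slow=5 fast=13: a[fast]=0, fast++
slow=5 fast=14: a[fast]=0, fast++
slow=5 fast=15: a[fast]=1≠0 swap→a[5]=1, slow++,fast++
slow=6 fast=16: a[fast]=0, fast++
slow=6 fast=17: a[fast]=3≠0 swap→a[6]=3, slow++,fast++
slow=7 fast=18: a[fast]=7≠0 swap→a[7]=7, slow++,fast++
slow=8 fast=19: a[fast]=0, fast++

[3, 8, 6, 6, 1, 3, 7, 0, 0, 0, 0, 0, 0, 0, 0, 0, 0, 0, 0]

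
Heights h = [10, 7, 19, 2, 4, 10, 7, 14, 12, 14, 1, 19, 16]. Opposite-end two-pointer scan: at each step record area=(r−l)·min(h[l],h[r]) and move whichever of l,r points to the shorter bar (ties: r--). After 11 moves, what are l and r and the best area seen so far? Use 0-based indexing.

l=0 r=12: min(10,16)*12=120 best=120 *, l++
l=1 r=12: min(7,16)*11=77 best=120, l++
l=2 r=12: min(19,16)*10=160 best=160 *, r--
l=2 r=11: min(19,19)*9=171 best=171 *, r--
l=2 r=10: min(19,1)*8=8 best=171, r--
l=2 r=9: min(19,14)*7=98 best=171, r--
l=2 r=8: min(19,12)*6=72 best=171, r--
l=2 r=7: min(19,14)*5=70 best=171, r--
l=2 r=6: min(19,7)*4=28 best=171, r--
l=2 r=5: min(19,10)*3=30 best=171, r--
l=2 r=4: min(19,4)*2=8 best=171, r--

l=2, r=3, best area=171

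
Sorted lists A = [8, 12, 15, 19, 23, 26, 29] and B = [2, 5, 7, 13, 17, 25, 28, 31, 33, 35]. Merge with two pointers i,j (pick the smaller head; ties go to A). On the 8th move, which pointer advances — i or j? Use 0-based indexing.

i=0 j=0: A[i]=8>B[j]=2 take 2, j++
i=0 j=1: A[i]=8>B[j]=5 take 5, j++
i=0 j=2: A[i]=8>B[j]=7 take 7, j++
i=0 j=3: A[i]=8<=B[j]=13 take 8, i++
i=1 j=3: A[i]=12<=B[j]=13 take 12, i++
i=2 j=3: A[i]=15>B[j]=13 take 13, j++
i=2 j=4: A[i]=15<=B[j]=17 take 15, i++
i=3 j=4: A[i]=19>B[j]=17 take 17, j++

j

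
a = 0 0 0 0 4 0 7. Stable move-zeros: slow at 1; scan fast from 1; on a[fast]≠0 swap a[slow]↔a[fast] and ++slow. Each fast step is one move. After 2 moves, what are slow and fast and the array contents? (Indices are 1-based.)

slow=1 fast=1: a[fast]=0, fast++
slow=1 fast=2: a[fast]=0, fast++

slow=1, fast=3, a=[0, 0, 0, 0, 4, 0, 7]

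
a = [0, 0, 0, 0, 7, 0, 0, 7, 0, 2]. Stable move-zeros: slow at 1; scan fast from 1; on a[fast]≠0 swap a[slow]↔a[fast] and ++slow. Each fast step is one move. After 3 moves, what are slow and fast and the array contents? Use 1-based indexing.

slow=1, fast=4, a=[0, 0, 0, 0, 7, 0, 0, 7, 0, 2]

slow=1 fast=1: a[fast]=0, fast++
slow=1 fast=2: a[fast]=0, fast++
slow=1 fast=3: a[fast]=0, fast++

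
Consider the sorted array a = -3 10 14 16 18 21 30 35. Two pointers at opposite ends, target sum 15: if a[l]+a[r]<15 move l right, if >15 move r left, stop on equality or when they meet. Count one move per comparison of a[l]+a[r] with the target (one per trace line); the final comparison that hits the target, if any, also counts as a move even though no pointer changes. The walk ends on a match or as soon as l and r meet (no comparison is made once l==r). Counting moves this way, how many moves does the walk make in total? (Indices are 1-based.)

4 moves

l=1 r=8: -3+35=32 >15, r--
l=1 r=7: -3+30=27 >15, r--
l=1 r=6: -3+21=18 >15, r--
l=1 r=5: -3+18=15, found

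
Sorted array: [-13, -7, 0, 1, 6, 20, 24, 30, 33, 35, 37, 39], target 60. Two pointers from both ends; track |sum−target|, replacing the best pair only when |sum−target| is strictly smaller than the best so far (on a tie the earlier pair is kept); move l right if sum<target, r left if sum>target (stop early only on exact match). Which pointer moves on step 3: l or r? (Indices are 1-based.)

[1,12] -13+39=26 d=34 * → l++
[2,12] -7+39=32 d=28 * → l++
[3,12] 0+39=39 d=21 * → l++

l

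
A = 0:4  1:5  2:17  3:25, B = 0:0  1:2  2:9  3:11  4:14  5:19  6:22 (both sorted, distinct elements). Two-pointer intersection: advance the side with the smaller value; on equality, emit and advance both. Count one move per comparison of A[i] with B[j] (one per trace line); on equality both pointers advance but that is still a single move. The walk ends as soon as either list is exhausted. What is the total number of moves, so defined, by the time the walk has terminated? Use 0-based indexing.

[i=0,j=0] 4>0 → j++
[i=0,j=1] 4>2 → j++
[i=0,j=2] 4<9 → i++
[i=1,j=2] 5<9 → i++
[i=2,j=2] 17>9 → j++
[i=2,j=3] 17>11 → j++
[i=2,j=4] 17>14 → j++
[i=2,j=5] 17<19 → i++
[i=3,j=5] 25>19 → j++
[i=3,j=6] 25>22 → j++

10 moves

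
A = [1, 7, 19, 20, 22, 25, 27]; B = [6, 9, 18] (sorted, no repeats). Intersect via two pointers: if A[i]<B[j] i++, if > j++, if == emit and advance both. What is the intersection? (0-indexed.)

[i=0,j=0] 1<6 → i++
[i=1,j=0] 7>6 → j++
[i=1,j=1] 7<9 → i++
[i=2,j=1] 19>9 → j++
[i=2,j=2] 19>18 → j++

intersection = []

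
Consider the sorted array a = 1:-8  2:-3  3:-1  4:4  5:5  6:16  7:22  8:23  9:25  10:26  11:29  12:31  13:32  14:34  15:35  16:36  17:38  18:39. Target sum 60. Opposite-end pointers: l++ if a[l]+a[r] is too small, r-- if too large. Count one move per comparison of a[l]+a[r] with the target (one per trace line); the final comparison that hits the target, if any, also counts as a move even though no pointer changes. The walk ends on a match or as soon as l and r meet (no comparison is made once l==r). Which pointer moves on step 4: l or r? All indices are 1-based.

l

l=1 r=18: -8+39=31 <60, l++
l=2 r=18: -3+39=36 <60, l++
l=3 r=18: -1+39=38 <60, l++
l=4 r=18: 4+39=43 <60, l++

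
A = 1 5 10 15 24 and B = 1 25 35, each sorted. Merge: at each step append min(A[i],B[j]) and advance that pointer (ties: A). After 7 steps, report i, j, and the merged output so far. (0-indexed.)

i=5, j=2, merged so far=[1, 1, 5, 10, 15, 24, 25]

i=0 j=0: A[i]=1<=B[j]=1 take 1, i++
i=1 j=0: A[i]=5>B[j]=1 take 1, j++
i=1 j=1: A[i]=5<=B[j]=25 take 5, i++
i=2 j=1: A[i]=10<=B[j]=25 take 10, i++
i=3 j=1: A[i]=15<=B[j]=25 take 15, i++
i=4 j=1: A[i]=24<=B[j]=25 take 24, i++
i=5 j=1: A done, take B[j]=25, j++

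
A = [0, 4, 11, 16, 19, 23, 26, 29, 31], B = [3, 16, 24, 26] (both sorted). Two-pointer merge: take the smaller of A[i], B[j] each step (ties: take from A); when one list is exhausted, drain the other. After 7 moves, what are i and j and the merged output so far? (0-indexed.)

i=5, j=2, merged so far=[0, 3, 4, 11, 16, 16, 19]

[i=0,j=0] A[i]=0<=B[j]=3 take 0 → i++
[i=1,j=0] A[i]=4>B[j]=3 take 3 → j++
[i=1,j=1] A[i]=4<=B[j]=16 take 4 → i++
[i=2,j=1] A[i]=11<=B[j]=16 take 11 → i++
[i=3,j=1] A[i]=16<=B[j]=16 take 16 → i++
[i=4,j=1] A[i]=19>B[j]=16 take 16 → j++
[i=4,j=2] A[i]=19<=B[j]=24 take 19 → i++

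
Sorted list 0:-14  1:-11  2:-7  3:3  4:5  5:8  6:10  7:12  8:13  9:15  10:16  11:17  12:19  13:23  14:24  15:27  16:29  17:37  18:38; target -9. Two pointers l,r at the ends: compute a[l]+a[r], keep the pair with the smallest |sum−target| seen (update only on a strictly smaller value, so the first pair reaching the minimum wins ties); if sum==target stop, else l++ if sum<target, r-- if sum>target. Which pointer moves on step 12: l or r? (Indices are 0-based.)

r

l=0 r=18: -14+38=24 d=33 *, r--
l=0 r=17: -14+37=23 d=32 *, r--
l=0 r=16: -14+29=15 d=24 *, r--
l=0 r=15: -14+27=13 d=22 *, r--
l=0 r=14: -14+24=10 d=19 *, r--
l=0 r=13: -14+23=9 d=18 *, r--
l=0 r=12: -14+19=5 d=14 *, r--
l=0 r=11: -14+17=3 d=12 *, r--
l=0 r=10: -14+16=2 d=11 *, r--
l=0 r=9: -14+15=1 d=10 *, r--
l=0 r=8: -14+13=-1 d=8 *, r--
l=0 r=7: -14+12=-2 d=7 *, r--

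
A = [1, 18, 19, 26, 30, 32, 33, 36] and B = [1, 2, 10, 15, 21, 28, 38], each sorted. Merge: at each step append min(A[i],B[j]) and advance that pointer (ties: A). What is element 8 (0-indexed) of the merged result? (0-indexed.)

merged[8] = 26

i=0 j=0: A[i]=1<=B[j]=1 take 1, i++
i=1 j=0: A[i]=18>B[j]=1 take 1, j++
i=1 j=1: A[i]=18>B[j]=2 take 2, j++
i=1 j=2: A[i]=18>B[j]=10 take 10, j++
i=1 j=3: A[i]=18>B[j]=15 take 15, j++
i=1 j=4: A[i]=18<=B[j]=21 take 18, i++
i=2 j=4: A[i]=19<=B[j]=21 take 19, i++
i=3 j=4: A[i]=26>B[j]=21 take 21, j++
i=3 j=5: A[i]=26<=B[j]=28 take 26, i++
i=4 j=5: A[i]=30>B[j]=28 take 28, j++
i=4 j=6: A[i]=30<=B[j]=38 take 30, i++
i=5 j=6: A[i]=32<=B[j]=38 take 32, i++
i=6 j=6: A[i]=33<=B[j]=38 take 33, i++
i=7 j=6: A[i]=36<=B[j]=38 take 36, i++
i=8 j=6: A done, take B[j]=38, j++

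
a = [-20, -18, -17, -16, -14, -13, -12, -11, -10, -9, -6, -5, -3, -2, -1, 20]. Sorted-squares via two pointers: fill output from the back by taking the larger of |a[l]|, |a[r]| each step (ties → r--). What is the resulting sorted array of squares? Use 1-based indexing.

l=1 r=16: |-20|<=|20| out[16]=400, r--
l=1 r=15: |-20|>|-1| out[15]=400, l++
l=2 r=15: |-18|>|-1| out[14]=324, l++
l=3 r=15: |-17|>|-1| out[13]=289, l++
l=4 r=15: |-16|>|-1| out[12]=256, l++
l=5 r=15: |-14|>|-1| out[11]=196, l++
l=6 r=15: |-13|>|-1| out[10]=169, l++
l=7 r=15: |-12|>|-1| out[9]=144, l++
l=8 r=15: |-11|>|-1| out[8]=121, l++
l=9 r=15: |-10|>|-1| out[7]=100, l++
l=10 r=15: |-9|>|-1| out[6]=81, l++
l=11 r=15: |-6|>|-1| out[5]=36, l++
l=12 r=15: |-5|>|-1| out[4]=25, l++
l=13 r=15: |-3|>|-1| out[3]=9, l++
l=14 r=15: |-2|>|-1| out[2]=4, l++
l=15 r=15: |-1|<=|-1| out[1]=1, r--

[1, 4, 9, 25, 36, 81, 100, 121, 144, 169, 196, 256, 289, 324, 400, 400]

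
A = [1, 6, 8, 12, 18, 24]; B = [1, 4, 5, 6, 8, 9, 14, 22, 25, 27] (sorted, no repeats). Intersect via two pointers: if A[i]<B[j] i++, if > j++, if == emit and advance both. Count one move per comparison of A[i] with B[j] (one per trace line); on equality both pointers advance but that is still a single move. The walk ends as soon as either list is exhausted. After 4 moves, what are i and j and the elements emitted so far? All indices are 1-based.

[i=1,j=1] 1==1 emit → i++,j++
[i=2,j=2] 6>4 → j++
[i=2,j=3] 6>5 → j++
[i=2,j=4] 6==6 emit → i++,j++

i=3, j=5, emitted=[1, 6]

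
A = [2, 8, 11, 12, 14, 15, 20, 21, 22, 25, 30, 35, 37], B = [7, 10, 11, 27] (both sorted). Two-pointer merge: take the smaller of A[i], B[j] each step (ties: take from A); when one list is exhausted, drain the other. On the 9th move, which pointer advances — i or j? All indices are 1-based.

i

i=1 j=1: A[i]=2<=B[j]=7 take 2, i++
i=2 j=1: A[i]=8>B[j]=7 take 7, j++
i=2 j=2: A[i]=8<=B[j]=10 take 8, i++
i=3 j=2: A[i]=11>B[j]=10 take 10, j++
i=3 j=3: A[i]=11<=B[j]=11 take 11, i++
i=4 j=3: A[i]=12>B[j]=11 take 11, j++
i=4 j=4: A[i]=12<=B[j]=27 take 12, i++
i=5 j=4: A[i]=14<=B[j]=27 take 14, i++
i=6 j=4: A[i]=15<=B[j]=27 take 15, i++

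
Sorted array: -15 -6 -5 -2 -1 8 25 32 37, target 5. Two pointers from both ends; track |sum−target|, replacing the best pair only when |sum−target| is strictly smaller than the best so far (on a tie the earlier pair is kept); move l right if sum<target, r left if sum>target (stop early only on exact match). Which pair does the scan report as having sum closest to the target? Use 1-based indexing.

pair (-2, 8) with sum 6 (|Δ|=1)

[1,9] -15+37=22 d=17 * → r--
[1,8] -15+32=17 d=12 * → r--
[1,7] -15+25=10 d=5 * → r--
[1,6] -15+8=-7 d=12 → l++
[2,6] -6+8=2 d=3 * → l++
[3,6] -5+8=3 d=2 * → l++
[4,6] -2+8=6 d=1 * → r--
[4,5] -2+-1=-3 d=8 → l++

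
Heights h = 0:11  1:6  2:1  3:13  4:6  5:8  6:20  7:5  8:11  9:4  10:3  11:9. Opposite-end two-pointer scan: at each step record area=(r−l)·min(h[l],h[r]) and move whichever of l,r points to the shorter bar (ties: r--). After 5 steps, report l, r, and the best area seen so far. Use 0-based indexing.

l=0, r=6, best area=99

[0,11] min(11,9)*11=99 best=99 * → r--
[0,10] min(11,3)*10=30 best=99 → r--
[0,9] min(11,4)*9=36 best=99 → r--
[0,8] min(11,11)*8=88 best=99 → r--
[0,7] min(11,5)*7=35 best=99 → r--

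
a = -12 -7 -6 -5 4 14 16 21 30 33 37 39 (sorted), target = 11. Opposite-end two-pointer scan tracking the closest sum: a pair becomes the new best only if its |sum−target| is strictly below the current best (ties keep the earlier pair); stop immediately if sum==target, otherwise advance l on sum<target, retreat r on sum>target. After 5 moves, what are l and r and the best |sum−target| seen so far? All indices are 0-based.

l=1, r=7, best |Δ|=2

l=0 r=11: -12+39=27 d=16 *, r--
l=0 r=10: -12+37=25 d=14 *, r--
l=0 r=9: -12+33=21 d=10 *, r--
l=0 r=8: -12+30=18 d=7 *, r--
l=0 r=7: -12+21=9 d=2 *, l++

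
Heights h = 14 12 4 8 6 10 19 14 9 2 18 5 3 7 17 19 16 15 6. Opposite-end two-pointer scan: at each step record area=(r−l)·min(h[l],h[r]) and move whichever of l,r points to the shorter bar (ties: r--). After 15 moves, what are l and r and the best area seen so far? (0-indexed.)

l=6, r=9, best area=238

[0,18] min(14,6)*18=108 best=108 * → r--
[0,17] min(14,15)*17=238 best=238 * → l++
[1,17] min(12,15)*16=192 best=238 → l++
[2,17] min(4,15)*15=60 best=238 → l++
[3,17] min(8,15)*14=112 best=238 → l++
[4,17] min(6,15)*13=78 best=238 → l++
[5,17] min(10,15)*12=120 best=238 → l++
[6,17] min(19,15)*11=165 best=238 → r--
[6,16] min(19,16)*10=160 best=238 → r--
[6,15] min(19,19)*9=171 best=238 → r--
[6,14] min(19,17)*8=136 best=238 → r--
[6,13] min(19,7)*7=49 best=238 → r--
[6,12] min(19,3)*6=18 best=238 → r--
[6,11] min(19,5)*5=25 best=238 → r--
[6,10] min(19,18)*4=72 best=238 → r--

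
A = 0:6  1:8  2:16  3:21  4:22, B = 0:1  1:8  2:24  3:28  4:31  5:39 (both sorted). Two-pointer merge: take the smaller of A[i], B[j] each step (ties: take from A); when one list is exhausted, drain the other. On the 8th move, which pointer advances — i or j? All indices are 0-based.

j

[i=0,j=0] A[i]=6>B[j]=1 take 1 → j++
[i=0,j=1] A[i]=6<=B[j]=8 take 6 → i++
[i=1,j=1] A[i]=8<=B[j]=8 take 8 → i++
[i=2,j=1] A[i]=16>B[j]=8 take 8 → j++
[i=2,j=2] A[i]=16<=B[j]=24 take 16 → i++
[i=3,j=2] A[i]=21<=B[j]=24 take 21 → i++
[i=4,j=2] A[i]=22<=B[j]=24 take 22 → i++
[i=5,j=2] A done, take B[j]=24 → j++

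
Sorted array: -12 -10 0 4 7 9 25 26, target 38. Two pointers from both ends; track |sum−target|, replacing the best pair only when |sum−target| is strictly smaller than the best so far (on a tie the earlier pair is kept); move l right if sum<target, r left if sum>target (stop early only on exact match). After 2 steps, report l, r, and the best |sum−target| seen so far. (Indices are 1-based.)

l=3, r=8, best |Δ|=22

[1,8] -12+26=14 d=24 * → l++
[2,8] -10+26=16 d=22 * → l++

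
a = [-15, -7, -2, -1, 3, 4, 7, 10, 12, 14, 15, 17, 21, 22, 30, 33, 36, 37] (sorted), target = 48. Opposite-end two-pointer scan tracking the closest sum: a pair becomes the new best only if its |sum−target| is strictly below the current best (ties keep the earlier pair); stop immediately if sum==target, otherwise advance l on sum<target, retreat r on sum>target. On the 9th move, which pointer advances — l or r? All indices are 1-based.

r

l=1 r=18: -15+37=22 d=26 *, l++
l=2 r=18: -7+37=30 d=18 *, l++
l=3 r=18: -2+37=35 d=13 *, l++
l=4 r=18: -1+37=36 d=12 *, l++
l=5 r=18: 3+37=40 d=8 *, l++
l=6 r=18: 4+37=41 d=7 *, l++
l=7 r=18: 7+37=44 d=4 *, l++
l=8 r=18: 10+37=47 d=1 *, l++
l=9 r=18: 12+37=49 d=1, r--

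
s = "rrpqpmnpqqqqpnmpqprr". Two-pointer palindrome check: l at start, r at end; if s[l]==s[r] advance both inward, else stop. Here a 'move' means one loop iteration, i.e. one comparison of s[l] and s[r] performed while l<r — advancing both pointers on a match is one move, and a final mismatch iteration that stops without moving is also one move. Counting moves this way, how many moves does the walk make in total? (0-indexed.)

[0,19] 'r'=='r' → l++,r--
[1,18] 'r'=='r' → l++,r--
[2,17] 'p'=='p' → l++,r--
[3,16] 'q'=='q' → l++,r--
[4,15] 'p'=='p' → l++,r--
[5,14] 'm'=='m' → l++,r--
[6,13] 'n'=='n' → l++,r--
[7,12] 'p'=='p' → l++,r--
[8,11] 'q'=='q' → l++,r--
[9,10] 'q'=='q' → l++,r--

10 moves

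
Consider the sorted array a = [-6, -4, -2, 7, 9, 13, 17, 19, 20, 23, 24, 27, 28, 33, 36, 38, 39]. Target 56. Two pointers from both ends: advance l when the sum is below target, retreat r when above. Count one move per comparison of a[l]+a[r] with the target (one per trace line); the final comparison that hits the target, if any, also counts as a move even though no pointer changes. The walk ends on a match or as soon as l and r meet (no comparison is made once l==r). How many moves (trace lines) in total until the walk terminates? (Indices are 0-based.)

[0,16] -6+39=33 <56 → l++
[1,16] -4+39=35 <56 → l++
[2,16] -2+39=37 <56 → l++
[3,16] 7+39=46 <56 → l++
[4,16] 9+39=48 <56 → l++
[5,16] 13+39=52 <56 → l++
[6,16] 17+39=56 → found

7 moves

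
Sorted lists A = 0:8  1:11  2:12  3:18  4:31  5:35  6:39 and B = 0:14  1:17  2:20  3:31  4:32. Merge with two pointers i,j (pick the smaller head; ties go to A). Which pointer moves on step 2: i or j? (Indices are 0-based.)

i

i=0 j=0: A[i]=8<=B[j]=14 take 8, i++
i=1 j=0: A[i]=11<=B[j]=14 take 11, i++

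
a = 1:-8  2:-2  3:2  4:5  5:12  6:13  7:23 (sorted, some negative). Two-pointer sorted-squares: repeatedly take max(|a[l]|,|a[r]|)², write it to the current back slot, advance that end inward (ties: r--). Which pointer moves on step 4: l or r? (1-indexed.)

l

[1,7] |-8|<=|23| out[7]=529 → r--
[1,6] |-8|<=|13| out[6]=169 → r--
[1,5] |-8|<=|12| out[5]=144 → r--
[1,4] |-8|>|5| out[4]=64 → l++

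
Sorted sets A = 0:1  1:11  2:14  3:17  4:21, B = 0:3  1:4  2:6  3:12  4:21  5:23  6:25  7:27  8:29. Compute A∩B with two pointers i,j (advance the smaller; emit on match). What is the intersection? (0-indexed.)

intersection = [21]

[i=0,j=0] 1<3 → i++
[i=1,j=0] 11>3 → j++
[i=1,j=1] 11>4 → j++
[i=1,j=2] 11>6 → j++
[i=1,j=3] 11<12 → i++
[i=2,j=3] 14>12 → j++
[i=2,j=4] 14<21 → i++
[i=3,j=4] 17<21 → i++
[i=4,j=4] 21==21 emit → i++,j++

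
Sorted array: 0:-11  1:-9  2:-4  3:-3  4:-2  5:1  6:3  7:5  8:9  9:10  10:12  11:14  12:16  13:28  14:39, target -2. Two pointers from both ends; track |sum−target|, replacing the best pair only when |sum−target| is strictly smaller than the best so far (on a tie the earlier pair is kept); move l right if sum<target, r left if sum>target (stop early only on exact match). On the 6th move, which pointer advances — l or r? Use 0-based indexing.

l=0 r=14: -11+39=28 d=30 *, r--
l=0 r=13: -11+28=17 d=19 *, r--
l=0 r=12: -11+16=5 d=7 *, r--
l=0 r=11: -11+14=3 d=5 *, r--
l=0 r=10: -11+12=1 d=3 *, r--
l=0 r=9: -11+10=-1 d=1 *, r--

r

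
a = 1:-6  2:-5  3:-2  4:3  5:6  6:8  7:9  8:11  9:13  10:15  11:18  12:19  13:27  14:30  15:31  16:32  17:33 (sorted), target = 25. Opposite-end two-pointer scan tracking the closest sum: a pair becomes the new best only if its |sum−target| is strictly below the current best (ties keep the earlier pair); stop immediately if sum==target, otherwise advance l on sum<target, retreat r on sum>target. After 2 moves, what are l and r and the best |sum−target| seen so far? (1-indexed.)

l=1, r=15, best |Δ|=1

l=1 r=17: -6+33=27 d=2 *, r--
l=1 r=16: -6+32=26 d=1 *, r--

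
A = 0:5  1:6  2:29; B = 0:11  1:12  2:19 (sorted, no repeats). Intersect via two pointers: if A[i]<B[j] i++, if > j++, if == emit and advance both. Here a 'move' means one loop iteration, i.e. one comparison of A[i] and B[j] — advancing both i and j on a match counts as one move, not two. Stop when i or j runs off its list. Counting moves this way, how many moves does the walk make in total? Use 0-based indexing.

5 moves

i=0 j=0: 5<11, i++
i=1 j=0: 6<11, i++
i=2 j=0: 29>11, j++
i=2 j=1: 29>12, j++
i=2 j=2: 29>19, j++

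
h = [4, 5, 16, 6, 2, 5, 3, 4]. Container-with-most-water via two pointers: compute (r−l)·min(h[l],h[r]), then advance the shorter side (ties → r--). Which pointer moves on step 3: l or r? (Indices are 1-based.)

l

l=1 r=8: min(4,4)*7=28 best=28 *, r--
l=1 r=7: min(4,3)*6=18 best=28, r--
l=1 r=6: min(4,5)*5=20 best=28, l++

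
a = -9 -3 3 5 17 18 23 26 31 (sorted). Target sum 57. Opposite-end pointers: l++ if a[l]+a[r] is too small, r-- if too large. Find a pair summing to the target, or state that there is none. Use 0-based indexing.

(26, 31)

[0,8] -9+31=22 <57 → l++
[1,8] -3+31=28 <57 → l++
[2,8] 3+31=34 <57 → l++
[3,8] 5+31=36 <57 → l++
[4,8] 17+31=48 <57 → l++
[5,8] 18+31=49 <57 → l++
[6,8] 23+31=54 <57 → l++
[7,8] 26+31=57 → found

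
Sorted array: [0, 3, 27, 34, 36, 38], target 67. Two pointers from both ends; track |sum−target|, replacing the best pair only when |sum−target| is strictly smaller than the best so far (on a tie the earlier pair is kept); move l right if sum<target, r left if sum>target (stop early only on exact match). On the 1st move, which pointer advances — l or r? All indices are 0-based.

[0,5] 0+38=38 d=29 * → l++

l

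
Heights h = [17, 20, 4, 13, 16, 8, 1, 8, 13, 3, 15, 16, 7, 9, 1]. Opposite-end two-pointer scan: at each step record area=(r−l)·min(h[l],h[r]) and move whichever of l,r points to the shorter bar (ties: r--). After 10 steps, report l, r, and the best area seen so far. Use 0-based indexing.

l=0, r=4, best area=176

[0,14] min(17,1)*14=14 best=14 * → r--
[0,13] min(17,9)*13=117 best=117 * → r--
[0,12] min(17,7)*12=84 best=117 → r--
[0,11] min(17,16)*11=176 best=176 * → r--
[0,10] min(17,15)*10=150 best=176 → r--
[0,9] min(17,3)*9=27 best=176 → r--
[0,8] min(17,13)*8=104 best=176 → r--
[0,7] min(17,8)*7=56 best=176 → r--
[0,6] min(17,1)*6=6 best=176 → r--
[0,5] min(17,8)*5=40 best=176 → r--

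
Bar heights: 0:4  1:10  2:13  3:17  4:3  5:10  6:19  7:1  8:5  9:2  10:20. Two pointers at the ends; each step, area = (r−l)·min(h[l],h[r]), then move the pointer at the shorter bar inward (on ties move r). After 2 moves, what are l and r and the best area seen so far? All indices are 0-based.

l=2, r=10, best area=90

l=0 r=10: min(4,20)*10=40 best=40 *, l++
l=1 r=10: min(10,20)*9=90 best=90 *, l++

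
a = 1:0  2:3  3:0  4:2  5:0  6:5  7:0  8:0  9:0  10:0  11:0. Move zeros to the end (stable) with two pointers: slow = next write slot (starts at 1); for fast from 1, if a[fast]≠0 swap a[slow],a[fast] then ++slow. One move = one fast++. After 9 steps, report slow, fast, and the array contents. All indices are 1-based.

slow=4, fast=10, a=[3, 2, 5, 0, 0, 0, 0, 0, 0, 0, 0]

(s=1,f=1) a[fast]=0 → fast++
(s=1,f=2) a[fast]=3≠0 swap→a[1]=3 → slow++,fast++
(s=2,f=3) a[fast]=0 → fast++
(s=2,f=4) a[fast]=2≠0 swap→a[2]=2 → slow++,fast++
(s=3,f=5) a[fast]=0 → fast++
(s=3,f=6) a[fast]=5≠0 swap→a[3]=5 → slow++,fast++
(s=4,f=7) a[fast]=0 → fast++
(s=4,f=8) a[fast]=0 → fast++
(s=4,f=9) a[fast]=0 → fast++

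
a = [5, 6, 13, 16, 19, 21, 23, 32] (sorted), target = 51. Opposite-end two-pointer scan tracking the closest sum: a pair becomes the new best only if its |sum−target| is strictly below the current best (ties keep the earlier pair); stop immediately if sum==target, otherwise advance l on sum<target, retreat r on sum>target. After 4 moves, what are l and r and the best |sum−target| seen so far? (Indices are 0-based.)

l=4, r=7, best |Δ|=3

[0,7] 5+32=37 d=14 * → l++
[1,7] 6+32=38 d=13 * → l++
[2,7] 13+32=45 d=6 * → l++
[3,7] 16+32=48 d=3 * → l++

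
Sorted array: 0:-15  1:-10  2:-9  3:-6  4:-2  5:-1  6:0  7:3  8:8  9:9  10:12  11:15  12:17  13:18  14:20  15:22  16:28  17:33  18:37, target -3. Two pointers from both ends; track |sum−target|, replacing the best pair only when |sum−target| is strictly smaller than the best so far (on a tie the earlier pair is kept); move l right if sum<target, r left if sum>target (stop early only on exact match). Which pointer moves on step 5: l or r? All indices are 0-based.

r

[0,18] -15+37=22 d=25 * → r--
[0,17] -15+33=18 d=21 * → r--
[0,16] -15+28=13 d=16 * → r--
[0,15] -15+22=7 d=10 * → r--
[0,14] -15+20=5 d=8 * → r--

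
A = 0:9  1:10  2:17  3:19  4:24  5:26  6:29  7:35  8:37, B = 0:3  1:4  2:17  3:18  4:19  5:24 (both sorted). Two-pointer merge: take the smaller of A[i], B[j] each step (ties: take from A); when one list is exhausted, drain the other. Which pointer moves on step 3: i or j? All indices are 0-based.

i=0 j=0: A[i]=9>B[j]=3 take 3, j++
i=0 j=1: A[i]=9>B[j]=4 take 4, j++
i=0 j=2: A[i]=9<=B[j]=17 take 9, i++

i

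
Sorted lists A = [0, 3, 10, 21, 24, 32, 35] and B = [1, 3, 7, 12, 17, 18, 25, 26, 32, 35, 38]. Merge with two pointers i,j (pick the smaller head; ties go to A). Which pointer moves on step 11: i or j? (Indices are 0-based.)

i=0 j=0: A[i]=0<=B[j]=1 take 0, i++
i=1 j=0: A[i]=3>B[j]=1 take 1, j++
i=1 j=1: A[i]=3<=B[j]=3 take 3, i++
i=2 j=1: A[i]=10>B[j]=3 take 3, j++
i=2 j=2: A[i]=10>B[j]=7 take 7, j++
i=2 j=3: A[i]=10<=B[j]=12 take 10, i++
i=3 j=3: A[i]=21>B[j]=12 take 12, j++
i=3 j=4: A[i]=21>B[j]=17 take 17, j++
i=3 j=5: A[i]=21>B[j]=18 take 18, j++
i=3 j=6: A[i]=21<=B[j]=25 take 21, i++
i=4 j=6: A[i]=24<=B[j]=25 take 24, i++

i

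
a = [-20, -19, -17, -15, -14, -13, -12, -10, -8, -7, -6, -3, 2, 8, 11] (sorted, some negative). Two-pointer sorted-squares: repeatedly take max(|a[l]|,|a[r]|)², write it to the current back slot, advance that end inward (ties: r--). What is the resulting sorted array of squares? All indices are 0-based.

[0,14] |-20|>|11| out[14]=400 → l++
[1,14] |-19|>|11| out[13]=361 → l++
[2,14] |-17|>|11| out[12]=289 → l++
[3,14] |-15|>|11| out[11]=225 → l++
[4,14] |-14|>|11| out[10]=196 → l++
[5,14] |-13|>|11| out[9]=169 → l++
[6,14] |-12|>|11| out[8]=144 → l++
[7,14] |-10|<=|11| out[7]=121 → r--
[7,13] |-10|>|8| out[6]=100 → l++
[8,13] |-8|<=|8| out[5]=64 → r--
[8,12] |-8|>|2| out[4]=64 → l++
[9,12] |-7|>|2| out[3]=49 → l++
[10,12] |-6|>|2| out[2]=36 → l++
[11,12] |-3|>|2| out[1]=9 → l++
[12,12] |2|<=|2| out[0]=4 → r--

[4, 9, 36, 49, 64, 64, 100, 121, 144, 169, 196, 225, 289, 361, 400]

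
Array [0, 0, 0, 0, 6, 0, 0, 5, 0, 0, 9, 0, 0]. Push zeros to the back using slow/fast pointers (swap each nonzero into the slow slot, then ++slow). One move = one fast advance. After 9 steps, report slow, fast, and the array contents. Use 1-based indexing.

slow=3, fast=10, a=[6, 5, 0, 0, 0, 0, 0, 0, 0, 0, 9, 0, 0]

(s=1,f=1) a[fast]=0 → fast++
(s=1,f=2) a[fast]=0 → fast++
(s=1,f=3) a[fast]=0 → fast++
(s=1,f=4) a[fast]=0 → fast++
(s=1,f=5) a[fast]=6≠0 swap→a[1]=6 → slow++,fast++
(s=2,f=6) a[fast]=0 → fast++
(s=2,f=7) a[fast]=0 → fast++
(s=2,f=8) a[fast]=5≠0 swap→a[2]=5 → slow++,fast++
(s=3,f=9) a[fast]=0 → fast++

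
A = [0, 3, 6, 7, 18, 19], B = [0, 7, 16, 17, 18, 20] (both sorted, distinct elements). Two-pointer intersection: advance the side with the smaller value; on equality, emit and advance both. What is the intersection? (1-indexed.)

[i=1,j=1] 0==0 emit → i++,j++
[i=2,j=2] 3<7 → i++
[i=3,j=2] 6<7 → i++
[i=4,j=2] 7==7 emit → i++,j++
[i=5,j=3] 18>16 → j++
[i=5,j=4] 18>17 → j++
[i=5,j=5] 18==18 emit → i++,j++
[i=6,j=6] 19<20 → i++

intersection = [0, 7, 18]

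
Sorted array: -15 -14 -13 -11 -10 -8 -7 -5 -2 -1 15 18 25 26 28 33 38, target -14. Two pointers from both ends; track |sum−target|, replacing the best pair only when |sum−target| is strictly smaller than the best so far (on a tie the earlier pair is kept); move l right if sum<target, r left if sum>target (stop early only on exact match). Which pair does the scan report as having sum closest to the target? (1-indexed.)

l=1 r=17: -15+38=23 d=37 *, r--
l=1 r=16: -15+33=18 d=32 *, r--
l=1 r=15: -15+28=13 d=27 *, r--
l=1 r=14: -15+26=11 d=25 *, r--
l=1 r=13: -15+25=10 d=24 *, r--
l=1 r=12: -15+18=3 d=17 *, r--
l=1 r=11: -15+15=0 d=14 *, r--
l=1 r=10: -15+-1=-16 d=2 *, l++
l=2 r=10: -14+-1=-15 d=1 *, l++
l=3 r=10: -13+-1=-14 d=0 *, stop

pair (-13, -1) with sum -14 (|Δ|=0)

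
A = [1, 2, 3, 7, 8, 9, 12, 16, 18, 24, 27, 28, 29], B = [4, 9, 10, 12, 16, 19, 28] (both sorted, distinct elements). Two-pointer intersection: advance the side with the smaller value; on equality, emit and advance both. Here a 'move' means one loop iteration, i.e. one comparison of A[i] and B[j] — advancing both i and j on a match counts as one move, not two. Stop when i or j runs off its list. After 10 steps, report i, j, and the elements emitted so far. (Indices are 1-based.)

i=9, j=6, emitted=[9, 12, 16]

i=1 j=1: 1<4, i++
i=2 j=1: 2<4, i++
i=3 j=1: 3<4, i++
i=4 j=1: 7>4, j++
i=4 j=2: 7<9, i++
i=5 j=2: 8<9, i++
i=6 j=2: 9==9 emit, i++,j++
i=7 j=3: 12>10, j++
i=7 j=4: 12==12 emit, i++,j++
i=8 j=5: 16==16 emit, i++,j++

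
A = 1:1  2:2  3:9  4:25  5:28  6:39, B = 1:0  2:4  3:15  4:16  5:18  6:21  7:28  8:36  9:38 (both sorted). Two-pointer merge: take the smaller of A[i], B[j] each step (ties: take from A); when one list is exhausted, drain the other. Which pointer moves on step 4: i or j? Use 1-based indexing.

i=1 j=1: A[i]=1>B[j]=0 take 0, j++
i=1 j=2: A[i]=1<=B[j]=4 take 1, i++
i=2 j=2: A[i]=2<=B[j]=4 take 2, i++
i=3 j=2: A[i]=9>B[j]=4 take 4, j++

j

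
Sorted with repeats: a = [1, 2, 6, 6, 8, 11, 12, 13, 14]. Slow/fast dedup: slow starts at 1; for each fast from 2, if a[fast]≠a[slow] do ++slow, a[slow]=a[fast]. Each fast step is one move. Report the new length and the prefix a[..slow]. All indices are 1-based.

length 8; prefix = [1, 2, 6, 8, 11, 12, 13, 14]

(s=1,f=2) a[fast]=2≠a[slow]=1 write a[2]=2 → slow++,fast++
(s=2,f=3) a[fast]=6≠a[slow]=2 write a[3]=6 → slow++,fast++
(s=3,f=4) a[fast]=6=a[slow] dup → fast++
(s=3,f=5) a[fast]=8≠a[slow]=6 write a[4]=8 → slow++,fast++
(s=4,f=6) a[fast]=11≠a[slow]=8 write a[5]=11 → slow++,fast++
(s=5,f=7) a[fast]=12≠a[slow]=11 write a[6]=12 → slow++,fast++
(s=6,f=8) a[fast]=13≠a[slow]=12 write a[7]=13 → slow++,fast++
(s=7,f=9) a[fast]=14≠a[slow]=13 write a[8]=14 → slow++,fast++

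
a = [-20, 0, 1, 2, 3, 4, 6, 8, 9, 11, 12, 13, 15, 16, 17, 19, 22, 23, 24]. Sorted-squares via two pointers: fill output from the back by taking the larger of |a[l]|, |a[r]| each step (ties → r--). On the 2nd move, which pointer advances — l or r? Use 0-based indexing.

r

l=0 r=18: |-20|<=|24| out[18]=576, r--
l=0 r=17: |-20|<=|23| out[17]=529, r--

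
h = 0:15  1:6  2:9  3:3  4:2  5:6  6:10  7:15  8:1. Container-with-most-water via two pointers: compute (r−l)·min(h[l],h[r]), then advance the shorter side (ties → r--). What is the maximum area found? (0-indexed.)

max area = 105

[0,8] min(15,1)*8=8 best=8 * → r--
[0,7] min(15,15)*7=105 best=105 * → r--
[0,6] min(15,10)*6=60 best=105 → r--
[0,5] min(15,6)*5=30 best=105 → r--
[0,4] min(15,2)*4=8 best=105 → r--
[0,3] min(15,3)*3=9 best=105 → r--
[0,2] min(15,9)*2=18 best=105 → r--
[0,1] min(15,6)*1=6 best=105 → r--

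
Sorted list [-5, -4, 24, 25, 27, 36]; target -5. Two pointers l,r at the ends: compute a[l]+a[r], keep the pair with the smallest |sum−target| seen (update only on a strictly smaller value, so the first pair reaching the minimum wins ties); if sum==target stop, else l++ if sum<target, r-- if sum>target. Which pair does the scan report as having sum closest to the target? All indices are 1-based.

[1,6] -5+36=31 d=36 * → r--
[1,5] -5+27=22 d=27 * → r--
[1,4] -5+25=20 d=25 * → r--
[1,3] -5+24=19 d=24 * → r--
[1,2] -5+-4=-9 d=4 * → l++

pair (-5, -4) with sum -9 (|Δ|=4)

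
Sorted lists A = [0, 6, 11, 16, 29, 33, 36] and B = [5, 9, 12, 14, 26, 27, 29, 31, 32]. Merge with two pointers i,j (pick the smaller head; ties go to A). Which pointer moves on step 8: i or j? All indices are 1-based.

i=1 j=1: A[i]=0<=B[j]=5 take 0, i++
i=2 j=1: A[i]=6>B[j]=5 take 5, j++
i=2 j=2: A[i]=6<=B[j]=9 take 6, i++
i=3 j=2: A[i]=11>B[j]=9 take 9, j++
i=3 j=3: A[i]=11<=B[j]=12 take 11, i++
i=4 j=3: A[i]=16>B[j]=12 take 12, j++
i=4 j=4: A[i]=16>B[j]=14 take 14, j++
i=4 j=5: A[i]=16<=B[j]=26 take 16, i++

i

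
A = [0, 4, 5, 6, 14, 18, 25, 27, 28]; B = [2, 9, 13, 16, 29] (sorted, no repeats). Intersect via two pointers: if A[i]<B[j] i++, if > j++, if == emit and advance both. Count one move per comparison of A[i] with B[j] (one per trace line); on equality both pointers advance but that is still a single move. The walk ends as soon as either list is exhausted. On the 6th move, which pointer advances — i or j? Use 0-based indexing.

j

i=0 j=0: 0<2, i++
i=1 j=0: 4>2, j++
i=1 j=1: 4<9, i++
i=2 j=1: 5<9, i++
i=3 j=1: 6<9, i++
i=4 j=1: 14>9, j++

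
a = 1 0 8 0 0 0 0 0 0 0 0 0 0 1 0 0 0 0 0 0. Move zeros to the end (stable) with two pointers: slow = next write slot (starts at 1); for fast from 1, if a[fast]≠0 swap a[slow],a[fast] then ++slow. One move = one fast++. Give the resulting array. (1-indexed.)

[1, 8, 1, 0, 0, 0, 0, 0, 0, 0, 0, 0, 0, 0, 0, 0, 0, 0, 0, 0]

(s=1,f=1) a[fast]=1≠0 swap→a[1]=1 → slow++,fast++
(s=2,f=2) a[fast]=0 → fast++
(s=2,f=3) a[fast]=8≠0 swap→a[2]=8 → slow++,fast++
(s=3,f=4) a[fast]=0 → fast++
(s=3,f=5) a[fast]=0 → fast++
(s=3,f=6) a[fast]=0 → fast++
(s=3,f=7) a[fast]=0 → fast++
(s=3,f=8) a[fast]=0 → fast++
(s=3,f=9) a[fast]=0 → fast++
(s=3,f=10) a[fast]=0 → fast++
(s=3,f=11) a[fast]=0 → fast++
(s=3,f=12) a[fast]=0 → fast++
(s=3,f=13) a[fast]=0 → fast++
(s=3,f=14) a[fast]=1≠0 swap→a[3]=1 → slow++,fast++
(s=4,f=15) a[fast]=0 → fast++
(s=4,f=16) a[fast]=0 → fast++
(s=4,f=17) a[fast]=0 → fast++
(s=4,f=18) a[fast]=0 → fast++
(s=4,f=19) a[fast]=0 → fast++
(s=4,f=20) a[fast]=0 → fast++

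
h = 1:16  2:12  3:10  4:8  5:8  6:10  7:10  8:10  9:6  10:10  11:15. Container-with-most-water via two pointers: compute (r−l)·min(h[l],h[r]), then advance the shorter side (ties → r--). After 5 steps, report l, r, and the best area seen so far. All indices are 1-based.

l=1 r=11: min(16,15)*10=150 best=150 *, r--
l=1 r=10: min(16,10)*9=90 best=150, r--
l=1 r=9: min(16,6)*8=48 best=150, r--
l=1 r=8: min(16,10)*7=70 best=150, r--
l=1 r=7: min(16,10)*6=60 best=150, r--

l=1, r=6, best area=150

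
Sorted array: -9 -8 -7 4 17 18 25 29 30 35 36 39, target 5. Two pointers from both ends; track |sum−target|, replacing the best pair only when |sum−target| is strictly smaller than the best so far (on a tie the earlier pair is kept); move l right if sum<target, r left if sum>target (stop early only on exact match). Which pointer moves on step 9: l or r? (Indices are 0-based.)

l=0 r=11: -9+39=30 d=25 *, r--
l=0 r=10: -9+36=27 d=22 *, r--
l=0 r=9: -9+35=26 d=21 *, r--
l=0 r=8: -9+30=21 d=16 *, r--
l=0 r=7: -9+29=20 d=15 *, r--
l=0 r=6: -9+25=16 d=11 *, r--
l=0 r=5: -9+18=9 d=4 *, r--
l=0 r=4: -9+17=8 d=3 *, r--
l=0 r=3: -9+4=-5 d=10, l++

l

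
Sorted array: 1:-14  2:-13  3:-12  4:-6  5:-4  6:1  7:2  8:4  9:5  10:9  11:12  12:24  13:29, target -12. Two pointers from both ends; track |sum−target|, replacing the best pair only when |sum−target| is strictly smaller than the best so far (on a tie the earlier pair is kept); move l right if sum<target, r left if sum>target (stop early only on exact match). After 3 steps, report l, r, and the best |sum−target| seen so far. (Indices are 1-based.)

l=1 r=13: -14+29=15 d=27 *, r--
l=1 r=12: -14+24=10 d=22 *, r--
l=1 r=11: -14+12=-2 d=10 *, r--

l=1, r=10, best |Δ|=10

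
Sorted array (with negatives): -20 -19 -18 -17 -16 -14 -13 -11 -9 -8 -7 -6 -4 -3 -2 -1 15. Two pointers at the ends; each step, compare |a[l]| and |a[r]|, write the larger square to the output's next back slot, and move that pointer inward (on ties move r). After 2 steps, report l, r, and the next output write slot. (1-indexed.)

l=3, r=17, next write slot=15

l=1 r=17: |-20|>|15| out[17]=400, l++
l=2 r=17: |-19|>|15| out[16]=361, l++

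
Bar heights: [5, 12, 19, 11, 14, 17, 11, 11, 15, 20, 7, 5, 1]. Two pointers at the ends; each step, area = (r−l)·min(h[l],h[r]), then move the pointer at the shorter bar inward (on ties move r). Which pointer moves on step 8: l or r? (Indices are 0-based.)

l=0 r=12: min(5,1)*12=12 best=12 *, r--
l=0 r=11: min(5,5)*11=55 best=55 *, r--
l=0 r=10: min(5,7)*10=50 best=55, l++
l=1 r=10: min(12,7)*9=63 best=63 *, r--
l=1 r=9: min(12,20)*8=96 best=96 *, l++
l=2 r=9: min(19,20)*7=133 best=133 *, l++
l=3 r=9: min(11,20)*6=66 best=133, l++
l=4 r=9: min(14,20)*5=70 best=133, l++

l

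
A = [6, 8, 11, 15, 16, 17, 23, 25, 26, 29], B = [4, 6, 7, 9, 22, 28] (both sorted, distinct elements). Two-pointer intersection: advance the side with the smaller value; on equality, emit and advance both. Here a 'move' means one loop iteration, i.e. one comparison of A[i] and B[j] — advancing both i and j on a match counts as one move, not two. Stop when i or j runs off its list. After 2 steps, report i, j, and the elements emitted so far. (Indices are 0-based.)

[i=0,j=0] 6>4 → j++
[i=0,j=1] 6==6 emit → i++,j++

i=1, j=2, emitted=[6]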